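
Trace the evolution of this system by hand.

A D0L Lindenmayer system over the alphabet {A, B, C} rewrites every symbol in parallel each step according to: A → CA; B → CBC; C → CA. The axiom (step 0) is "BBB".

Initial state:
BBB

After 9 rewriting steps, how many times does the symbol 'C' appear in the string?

gen 0: BBB
gen 1: CBCCBCCBC
gen 2: CACBCCACACBCCACACBCCA
gen 3: CACACACBCCACACACACACACBCCACACACACACACBCCACACA
gen 4: CACACACACACACACBCCACACACACACACACACACACACACACACBCCACACACACACACACACACACACACACACBCCACACACACACACA
gen 5: CACACACACACACACACACACACACACACACBCCACACACACACACACACACACACAC…ACACACACACACACACACACACACACBCCACACACACACACACACACACACACACACA  (len 189)
gen 6: CACACACACACACACACACACACACACACACACACACACACACACACACACACACACA…CACACACACACACACACACACACACACACACACACACACACACACACACACACACACA  (len 381)
gen 7: CACACACACACACACACACACACACACACACACACACACACACACACACACACACACA…CACACACACACACACACACACACACACACACACACACACACACACACACACACACACA  (len 765)
gen 8: CACACACACACACACACACACACACACACACACACACACACACACACACACACACACA…CACACACACACACACACACACACACACACACACACACACACACACACACACACACACA  (len 1533)
gen 9: CACACACACACACACACACACACACACACACACACACACACACACACACACACACACA…CACACACACACACACACACACACACACACACACACACACACACACACACACACACACA  (len 3069)

1536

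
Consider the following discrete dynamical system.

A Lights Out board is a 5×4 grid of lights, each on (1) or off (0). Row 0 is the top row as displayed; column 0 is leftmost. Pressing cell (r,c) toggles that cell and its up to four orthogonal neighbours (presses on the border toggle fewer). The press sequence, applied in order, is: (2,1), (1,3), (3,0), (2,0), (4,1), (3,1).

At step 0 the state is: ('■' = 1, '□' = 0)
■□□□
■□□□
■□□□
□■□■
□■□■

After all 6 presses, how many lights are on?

15

t=0: ■□□□
■□□□
■□□□
□■□■
□■□■
t=1: ■□□□
■■□□
□■■□
□□□■
□■□■
t=2: ■□□■
■■■■
□■■■
□□□■
□■□■
t=3: ■□□■
■■■■
■■■■
■■□■
■■□■
t=4: ■□□■
□■■■
□□■■
□■□■
■■□■
t=5: ■□□■
□■■■
□□■■
□□□■
□□■■
t=6: ■□□■
□■■■
□■■■
■■■■
□■■■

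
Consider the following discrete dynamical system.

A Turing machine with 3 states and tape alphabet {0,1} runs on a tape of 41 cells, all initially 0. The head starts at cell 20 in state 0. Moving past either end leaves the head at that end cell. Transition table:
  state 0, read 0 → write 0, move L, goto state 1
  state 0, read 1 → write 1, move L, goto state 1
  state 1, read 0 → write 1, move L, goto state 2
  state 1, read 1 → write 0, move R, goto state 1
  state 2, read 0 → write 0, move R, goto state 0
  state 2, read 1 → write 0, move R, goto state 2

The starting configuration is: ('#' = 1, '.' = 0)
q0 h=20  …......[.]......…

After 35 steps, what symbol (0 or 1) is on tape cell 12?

1

step 0: q0 h=20  …......[.]......…
step 1: q1 h=19  …......[.]......…
step 2: q2 h=18  …......[.]#.....…
step 3: q0 h=19  …......[#]......…
step 4: q1 h=18  …......[.]#.....…
step 5: q2 h=17  …......[.]##....…
step 6: q0 h=18  …......[#]#.....…
step 7: q1 h=17  …......[.]##....…
step 8: q2 h=16  …......[.]###...…
step 9: q0 h=17  …......[#]##....…
step 10: q1 h=16  …......[.]###...…
step 11: q2 h=15  …......[.]####..…
step 12: q0 h=16  …......[#]###...…
step 13: q1 h=15  …......[.]####..…
step 14: q2 h=14  …......[.]#####.…
step 15: q0 h=15  …......[#]####..…
step 16: q1 h=14  …......[.]#####.…
step 17: q2 h=13  …......[.]######…
step 18: q0 h=14  …......[#]#####.…
step 19: q1 h=13  …......[.]######…
step 20: q2 h=12  …......[.]######…
step 21: q0 h=13  …......[#]######…
step 22: q1 h=12  …......[.]######…
step 23: q2 h=11  …......[.]######…
step 24: q0 h=12  …......[#]######…
step 25: q1 h=11  …......[.]######…
step 26: q2 h=10  …......[.]######…
step 27: q0 h=11  …......[#]######…
step 28: q1 h=10  …......[.]######…
step 29: q2 h= 9  …......[.]######…
step 30: q0 h=10  …......[#]######…
step 31: q1 h= 9  …......[.]######…
step 32: q2 h= 8  …......[.]######…
step 33: q0 h= 9  …......[#]######…
step 34: q1 h= 8  …......[.]######…
step 35: q2 h= 7  …......[.]######…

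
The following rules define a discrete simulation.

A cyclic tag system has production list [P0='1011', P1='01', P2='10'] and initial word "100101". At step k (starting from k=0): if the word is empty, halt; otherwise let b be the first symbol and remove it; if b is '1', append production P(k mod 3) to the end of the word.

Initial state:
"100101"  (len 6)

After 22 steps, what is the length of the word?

24

step 0: "100101"  (len 6)
step 1: "001011011"  (len 9)
step 2: "01011011"  (len 8)
step 3: "1011011"  (len 7)
step 4: "0110111011"  (len 10)
step 5: "110111011"  (len 9)
step 6: "1011101110"  (len 10)
step 7: "0111011101011"  (len 13)
step 8: "111011101011"  (len 12)
step 9: "1101110101110"  (len 13)
step 10: "1011101011101011"  (len 16)
step 11: "01110101110101101"  (len 17)
step 12: "1110101110101101"  (len 16)
step 13: "1101011101011011011"  (len 19)
step 14: "10101110101101101101"  (len 20)
step 15: "010111010110110110110"  (len 21)
step 16: "10111010110110110110"  (len 20)
step 17: "011101011011011011001"  (len 21)
step 18: "11101011011011011001"  (len 20)
step 19: "11010110110110110011011"  (len 23)
step 20: "101011011011011001101101"  (len 24)
step 21: "0101101101101100110110110"  (len 25)
step 22: "101101101101100110110110"  (len 24)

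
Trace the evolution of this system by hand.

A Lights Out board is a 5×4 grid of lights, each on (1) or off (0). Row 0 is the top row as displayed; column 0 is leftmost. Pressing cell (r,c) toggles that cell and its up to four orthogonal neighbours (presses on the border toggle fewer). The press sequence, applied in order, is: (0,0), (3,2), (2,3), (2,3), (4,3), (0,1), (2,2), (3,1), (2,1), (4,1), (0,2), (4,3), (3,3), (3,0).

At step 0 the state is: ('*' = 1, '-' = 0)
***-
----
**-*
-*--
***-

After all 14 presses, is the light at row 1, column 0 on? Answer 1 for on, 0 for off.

step 0: ***-
----
**-*
-*--
***-
step 1: --*-
*---
**-*
-*--
***-
step 2: --*-
*---
****
--**
**--
step 3: --*-
*--*
**--
--*-
**--
step 4: --*-
*---
****
--**
**--
step 5: --*-
*---
****
--*-
****
step 6: **--
**--
****
--*-
****
step 7: **--
***-
*---
----
****
step 8: **--
***-
**--
***-
*-**
step 9: **--
*-*-
--*-
*-*-
*-**
step 10: **--
*-*-
--*-
***-
-*-*
step 11: *-**
*---
--*-
***-
-*-*
step 12: *-**
*---
--*-
****
-**-
step 13: *-**
*---
--**
**--
-***
step 14: *-**
*---
*-**
----
****

1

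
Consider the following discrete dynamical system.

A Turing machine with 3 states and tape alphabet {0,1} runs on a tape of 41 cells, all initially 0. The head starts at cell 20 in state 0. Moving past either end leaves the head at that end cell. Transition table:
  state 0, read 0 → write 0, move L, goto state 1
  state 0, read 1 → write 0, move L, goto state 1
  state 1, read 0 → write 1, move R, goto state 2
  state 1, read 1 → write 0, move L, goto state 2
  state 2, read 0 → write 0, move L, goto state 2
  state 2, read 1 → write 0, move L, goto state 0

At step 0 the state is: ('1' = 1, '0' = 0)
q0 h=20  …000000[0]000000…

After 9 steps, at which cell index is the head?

k=0  q0 h=20  …000000[0]000000…
k=1  q1 h=19  …000000[0]000000…
k=2  q2 h=20  …000001[0]000000…
k=3  q2 h=19  …000000[1]000000…
k=4  q0 h=18  …000000[0]000000…
k=5  q1 h=17  …000000[0]000000…
k=6  q2 h=18  …000001[0]000000…
k=7  q2 h=17  …000000[1]000000…
k=8  q0 h=16  …000000[0]000000…
k=9  q1 h=15  …000000[0]000000…

15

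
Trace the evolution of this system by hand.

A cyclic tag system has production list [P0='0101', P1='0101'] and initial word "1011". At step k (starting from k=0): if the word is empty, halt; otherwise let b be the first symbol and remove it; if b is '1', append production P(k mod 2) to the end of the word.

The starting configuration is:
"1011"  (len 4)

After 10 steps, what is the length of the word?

k=0  "1011"  (len 4)
k=1  "0110101"  (len 7)
k=2  "110101"  (len 6)
k=3  "101010101"  (len 9)
k=4  "010101010101"  (len 12)
k=5  "10101010101"  (len 11)
k=6  "01010101010101"  (len 14)
k=7  "1010101010101"  (len 13)
k=8  "0101010101010101"  (len 16)
k=9  "101010101010101"  (len 15)
k=10  "010101010101010101"  (len 18)

18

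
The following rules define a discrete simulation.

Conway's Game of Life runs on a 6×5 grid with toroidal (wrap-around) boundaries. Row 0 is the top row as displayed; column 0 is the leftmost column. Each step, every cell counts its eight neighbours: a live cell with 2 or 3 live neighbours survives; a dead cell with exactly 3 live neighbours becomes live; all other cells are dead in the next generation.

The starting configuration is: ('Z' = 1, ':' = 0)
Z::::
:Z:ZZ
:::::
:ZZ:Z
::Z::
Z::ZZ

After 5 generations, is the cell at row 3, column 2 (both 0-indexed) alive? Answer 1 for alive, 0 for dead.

0

t=0: Z::::
:Z:ZZ
:::::
:ZZ:Z
::Z::
Z::ZZ
t=1: :ZZ::
Z:::Z
:Z::Z
:ZZZ:
::Z::
ZZ:ZZ
t=2: ::Z::
::ZZZ
:Z::Z
ZZ:Z:
:::::
Z::ZZ
t=3: ZZZ::
ZZZ:Z
:Z:::
ZZZ:Z
:ZZZ:
:::ZZ
t=4: :::::
:::ZZ
:::::
::::Z
:::::
::::Z
t=5: :::ZZ
:::::
:::ZZ
:::::
:::::
:::::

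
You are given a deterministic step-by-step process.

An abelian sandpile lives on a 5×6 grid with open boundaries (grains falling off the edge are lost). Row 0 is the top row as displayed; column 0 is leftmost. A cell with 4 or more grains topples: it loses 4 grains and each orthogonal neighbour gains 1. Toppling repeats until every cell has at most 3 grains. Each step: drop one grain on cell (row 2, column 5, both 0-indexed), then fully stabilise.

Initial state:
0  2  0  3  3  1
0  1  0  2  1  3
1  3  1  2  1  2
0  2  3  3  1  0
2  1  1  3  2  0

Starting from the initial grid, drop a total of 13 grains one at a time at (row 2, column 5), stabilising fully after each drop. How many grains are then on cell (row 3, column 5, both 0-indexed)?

gen 0: 0  2  0  3  3  1
0  1  0  2  1  3
1  3  1  2  1  2
0  2  3  3  1  0
2  1  1  3  2  0
gen 1: 0  2  0  3  3  1
0  1  0  2  1  3
1  3  1  2  1  3
0  2  3  3  1  0
2  1  1  3  2  0
gen 2: 0  2  0  3  3  2
0  1  0  2  2  0
1  3  1  2  2  1
0  2  3  3  1  1
2  1  1  3  2  0
gen 3: 0  2  0  3  3  2
0  1  0  2  2  0
1  3  1  2  2  2
0  2  3  3  1  1
2  1  1  3  2  0
gen 4: 0  2  0  3  3  2
0  1  0  2  2  0
1  3  1  2  2  3
0  2  3  3  1  1
2  1  1  3  2  0
gen 5: 0  2  0  3  3  2
0  1  0  2  2  1
1  3  1  2  3  0
0  2  3  3  1  2
2  1  1  3  2  0
gen 6: 0  2  0  3  3  2
0  1  0  2  2  1
1  3  1  2  3  1
0  2  3  3  1  2
2  1  1  3  2  0
gen 7: 0  2  0  3  3  2
0  1  0  2  2  1
1  3  1  2  3  2
0  2  3  3  1  2
2  1  1  3  2  0
gen 8: 0  2  0  3  3  2
0  1  0  2  2  1
1  3  1  2  3  3
0  2  3  3  1  2
2  1  1  3  2  0
gen 9: 0  2  0  3  3  2
0  1  0  2  3  2
1  3  1  3  0  1
0  2  3  3  2  3
2  1  1  3  2  0
gen 10: 0  2  0  3  3  2
0  1  0  2  3  2
1  3  1  3  0  2
0  2  3  3  2  3
2  1  1  3  2  0
gen 11: 0  2  0  3  3  2
0  1  0  2  3  2
1  3  1  3  0  3
0  2  3  3  2  3
2  1  1  3  2  0
gen 12: 0  2  0  3  3  2
0  1  0  2  3  3
1  3  1  3  1  1
0  2  3  3  3  0
2  1  1  3  2  1
gen 13: 0  2  0  3  3  2
0  1  0  2  3  3
1  3  1  3  1  2
0  2  3  3  3  0
2  1  1  3  2  1

0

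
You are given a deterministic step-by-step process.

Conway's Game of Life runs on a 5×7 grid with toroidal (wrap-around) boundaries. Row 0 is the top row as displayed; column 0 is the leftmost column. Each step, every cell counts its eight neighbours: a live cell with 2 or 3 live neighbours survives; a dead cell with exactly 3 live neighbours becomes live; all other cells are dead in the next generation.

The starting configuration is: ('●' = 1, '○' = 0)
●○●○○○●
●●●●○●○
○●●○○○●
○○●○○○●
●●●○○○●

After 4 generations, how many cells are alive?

12

gen 0: ●○●○○○●
●●●●○●○
○●●○○○●
○○●○○○●
●●●○○○●
gen 1: ○○○○○●○
○○○●○●○
○○○○○●●
○○○●○●●
○○●●○●○
gen 2: ○○●●○●●
○○○○○●○
○○○○○○○
○○●●○○○
○○●●○●○
gen 3: ○○●●○●●
○○○○●●●
○○○○○○○
○○●●●○○
○●○○○●●
gen 4: ○○●●○○○
○○○●●○●
○○○○○○○
○○●●●●○
●●○○○○●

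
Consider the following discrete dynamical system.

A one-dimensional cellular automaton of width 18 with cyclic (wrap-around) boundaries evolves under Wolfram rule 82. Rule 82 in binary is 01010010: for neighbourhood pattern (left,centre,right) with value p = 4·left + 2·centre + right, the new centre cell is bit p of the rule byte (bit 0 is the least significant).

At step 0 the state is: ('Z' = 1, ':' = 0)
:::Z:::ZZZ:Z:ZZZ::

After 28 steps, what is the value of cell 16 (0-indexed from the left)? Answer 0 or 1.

0) :::Z:::ZZZ:Z:ZZZ::
1) ::Z:Z:Z::Z:::::ZZ:
2) :Z:::::ZZ:Z:::Z:ZZ
3) ::Z:::Z:Z::Z:Z:::Z
4) ZZ:Z:Z:::ZZ:::Z:Z:
5) :Z::::Z:Z:ZZ:Z::::
6) Z:Z::Z:::::Z::Z:::
7) :::ZZ:Z:::Z:ZZ:Z:Z
8) Z:Z:Z::Z:Z:::Z::::
9) :::::ZZ:::Z:Z:Z::Z
10) Z:::Z:ZZ:Z:::::ZZ:
11) :Z:Z:::Z::Z:::Z:Z:
12) Z:::Z:Z:ZZ:Z:Z:::Z
13) ZZ:Z:::::Z::::Z:Z:
14) :Z::Z:::Z:Z::Z::::
15) Z:ZZ:Z:Z:::ZZ:Z:::
16) :::Z::::Z:Z:Z::Z:Z
17) Z:Z:Z::Z:::::ZZ:::
18) :::::ZZ:Z:::Z:ZZ:Z
19) Z:::Z:Z::Z:Z:::Z::
20) :Z:Z:::ZZ:::Z:Z:ZZ
21) ::::Z:Z:ZZ:Z:::::Z
22) Z::Z:::::Z::Z:::Z:
23) :ZZ:Z:::Z:ZZ:Z:Z::
24) Z:Z::Z:Z:::Z::::Z:
25) :::ZZ:::Z:Z:Z::Z::
26) ::Z:ZZ:Z:::::ZZ:Z:
27) :Z:::Z::Z:::Z:Z::Z
28) ::Z:Z:ZZ:Z:Z:::ZZ:

1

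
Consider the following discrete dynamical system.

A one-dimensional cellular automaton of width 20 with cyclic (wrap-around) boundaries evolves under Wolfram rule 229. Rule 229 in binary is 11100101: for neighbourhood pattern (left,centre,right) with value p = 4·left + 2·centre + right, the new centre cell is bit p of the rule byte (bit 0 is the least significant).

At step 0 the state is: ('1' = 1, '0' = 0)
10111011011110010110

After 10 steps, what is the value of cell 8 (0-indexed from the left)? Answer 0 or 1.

1

k=0  10111011011110010110
k=1  11011101101110011011
k=2  11101110110110001101
k=3  11110111011010100110
k=4  01111011101111100011
k=5  10111101110111101001
k=6  11011110111011111000
k=7  01101111011101111010
k=8  00110111101110111110
k=9  10011011110111011110
k=10  10001101111011101111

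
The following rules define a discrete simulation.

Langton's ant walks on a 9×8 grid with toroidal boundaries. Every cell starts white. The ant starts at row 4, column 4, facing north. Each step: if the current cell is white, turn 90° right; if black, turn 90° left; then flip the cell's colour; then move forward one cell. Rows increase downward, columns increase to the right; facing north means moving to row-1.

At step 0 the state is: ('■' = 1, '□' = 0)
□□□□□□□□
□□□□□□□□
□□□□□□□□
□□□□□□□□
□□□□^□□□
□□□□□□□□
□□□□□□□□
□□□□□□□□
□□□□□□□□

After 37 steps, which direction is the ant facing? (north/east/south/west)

west

gen 0: □□□□□□□□
□□□□□□□□
□□□□□□□□
□□□□□□□□
□□□□^□□□
□□□□□□□□
□□□□□□□□
□□□□□□□□
□□□□□□□□
gen 1: □□□□□□□□
□□□□□□□□
□□□□□□□□
□□□□□□□□
□□□□■>□□
□□□□□□□□
□□□□□□□□
□□□□□□□□
□□□□□□□□
gen 2: □□□□□□□□
□□□□□□□□
□□□□□□□□
□□□□□□□□
□□□□■■□□
□□□□□v□□
□□□□□□□□
□□□□□□□□
□□□□□□□□
gen 3: □□□□□□□□
□□□□□□□□
□□□□□□□□
□□□□□□□□
□□□□■■□□
□□□□<■□□
□□□□□□□□
□□□□□□□□
□□□□□□□□
gen 4: □□□□□□□□
□□□□□□□□
□□□□□□□□
□□□□□□□□
□□□□^■□□
□□□□■■□□
□□□□□□□□
□□□□□□□□
□□□□□□□□
gen 5: □□□□□□□□
□□□□□□□□
□□□□□□□□
□□□□□□□□
□□□<□■□□
□□□□■■□□
□□□□□□□□
□□□□□□□□
□□□□□□□□
gen 6: □□□□□□□□
□□□□□□□□
□□□□□□□□
□□□^□□□□
□□□■□■□□
□□□□■■□□
□□□□□□□□
□□□□□□□□
□□□□□□□□
gen 7: □□□□□□□□
□□□□□□□□
□□□□□□□□
□□□■>□□□
□□□■□■□□
□□□□■■□□
□□□□□□□□
□□□□□□□□
□□□□□□□□
gen 8: □□□□□□□□
□□□□□□□□
□□□□□□□□
□□□■■□□□
□□□■v■□□
□□□□■■□□
□□□□□□□□
□□□□□□□□
□□□□□□□□
gen 9: □□□□□□□□
□□□□□□□□
□□□□□□□□
□□□■■□□□
□□□<■■□□
□□□□■■□□
□□□□□□□□
□□□□□□□□
□□□□□□□□
gen 10: □□□□□□□□
□□□□□□□□
□□□□□□□□
□□□■■□□□
□□□□■■□□
□□□v■■□□
□□□□□□□□
□□□□□□□□
□□□□□□□□
gen 11: □□□□□□□□
□□□□□□□□
□□□□□□□□
□□□■■□□□
□□□□■■□□
□□<■■■□□
□□□□□□□□
□□□□□□□□
□□□□□□□□
gen 12: □□□□□□□□
□□□□□□□□
□□□□□□□□
□□□■■□□□
□□^□■■□□
□□■■■■□□
□□□□□□□□
□□□□□□□□
□□□□□□□□
gen 13: □□□□□□□□
□□□□□□□□
□□□□□□□□
□□□■■□□□
□□■>■■□□
□□■■■■□□
□□□□□□□□
□□□□□□□□
□□□□□□□□
gen 14: □□□□□□□□
□□□□□□□□
□□□□□□□□
□□□■■□□□
□□■■■■□□
□□■v■■□□
□□□□□□□□
□□□□□□□□
□□□□□□□□
gen 15: □□□□□□□□
□□□□□□□□
□□□□□□□□
□□□■■□□□
□□■■■■□□
□□■□>■□□
□□□□□□□□
□□□□□□□□
□□□□□□□□
gen 16: □□□□□□□□
□□□□□□□□
□□□□□□□□
□□□■■□□□
□□■■^■□□
□□■□□■□□
□□□□□□□□
□□□□□□□□
□□□□□□□□
gen 17: □□□□□□□□
□□□□□□□□
□□□□□□□□
□□□■■□□□
□□■<□■□□
□□■□□■□□
□□□□□□□□
□□□□□□□□
□□□□□□□□
gen 18: □□□□□□□□
□□□□□□□□
□□□□□□□□
□□□■■□□□
□□■□□■□□
□□■v□■□□
□□□□□□□□
□□□□□□□□
□□□□□□□□
gen 19: □□□□□□□□
□□□□□□□□
□□□□□□□□
□□□■■□□□
□□■□□■□□
□□<■□■□□
□□□□□□□□
□□□□□□□□
□□□□□□□□
gen 20: □□□□□□□□
□□□□□□□□
□□□□□□□□
□□□■■□□□
□□■□□■□□
□□□■□■□□
□□v□□□□□
□□□□□□□□
□□□□□□□□
gen 21: □□□□□□□□
□□□□□□□□
□□□□□□□□
□□□■■□□□
□□■□□■□□
□□□■□■□□
□<■□□□□□
□□□□□□□□
□□□□□□□□
gen 22: □□□□□□□□
□□□□□□□□
□□□□□□□□
□□□■■□□□
□□■□□■□□
□^□■□■□□
□■■□□□□□
□□□□□□□□
□□□□□□□□
gen 23: □□□□□□□□
□□□□□□□□
□□□□□□□□
□□□■■□□□
□□■□□■□□
□■>■□■□□
□■■□□□□□
□□□□□□□□
□□□□□□□□
gen 24: □□□□□□□□
□□□□□□□□
□□□□□□□□
□□□■■□□□
□□■□□■□□
□■■■□■□□
□■v□□□□□
□□□□□□□□
□□□□□□□□
gen 25: □□□□□□□□
□□□□□□□□
□□□□□□□□
□□□■■□□□
□□■□□■□□
□■■■□■□□
□■□>□□□□
□□□□□□□□
□□□□□□□□
gen 26: □□□□□□□□
□□□□□□□□
□□□□□□□□
□□□■■□□□
□□■□□■□□
□■■■□■□□
□■□■□□□□
□□□v□□□□
□□□□□□□□
gen 27: □□□□□□□□
□□□□□□□□
□□□□□□□□
□□□■■□□□
□□■□□■□□
□■■■□■□□
□■□■□□□□
□□<■□□□□
□□□□□□□□
gen 28: □□□□□□□□
□□□□□□□□
□□□□□□□□
□□□■■□□□
□□■□□■□□
□■■■□■□□
□■^■□□□□
□□■■□□□□
□□□□□□□□
gen 29: □□□□□□□□
□□□□□□□□
□□□□□□□□
□□□■■□□□
□□■□□■□□
□■■■□■□□
□■■>□□□□
□□■■□□□□
□□□□□□□□
gen 30: □□□□□□□□
□□□□□□□□
□□□□□□□□
□□□■■□□□
□□■□□■□□
□■■^□■□□
□■■□□□□□
□□■■□□□□
□□□□□□□□
gen 31: □□□□□□□□
□□□□□□□□
□□□□□□□□
□□□■■□□□
□□■□□■□□
□■<□□■□□
□■■□□□□□
□□■■□□□□
□□□□□□□□
gen 32: □□□□□□□□
□□□□□□□□
□□□□□□□□
□□□■■□□□
□□■□□■□□
□■□□□■□□
□■v□□□□□
□□■■□□□□
□□□□□□□□
gen 33: □□□□□□□□
□□□□□□□□
□□□□□□□□
□□□■■□□□
□□■□□■□□
□■□□□■□□
□■□>□□□□
□□■■□□□□
□□□□□□□□
gen 34: □□□□□□□□
□□□□□□□□
□□□□□□□□
□□□■■□□□
□□■□□■□□
□■□□□■□□
□■□■□□□□
□□■v□□□□
□□□□□□□□
gen 35: □□□□□□□□
□□□□□□□□
□□□□□□□□
□□□■■□□□
□□■□□■□□
□■□□□■□□
□■□■□□□□
□□■□>□□□
□□□□□□□□
gen 36: □□□□□□□□
□□□□□□□□
□□□□□□□□
□□□■■□□□
□□■□□■□□
□■□□□■□□
□■□■□□□□
□□■□■□□□
□□□□v□□□
gen 37: □□□□□□□□
□□□□□□□□
□□□□□□□□
□□□■■□□□
□□■□□■□□
□■□□□■□□
□■□■□□□□
□□■□■□□□
□□□<■□□□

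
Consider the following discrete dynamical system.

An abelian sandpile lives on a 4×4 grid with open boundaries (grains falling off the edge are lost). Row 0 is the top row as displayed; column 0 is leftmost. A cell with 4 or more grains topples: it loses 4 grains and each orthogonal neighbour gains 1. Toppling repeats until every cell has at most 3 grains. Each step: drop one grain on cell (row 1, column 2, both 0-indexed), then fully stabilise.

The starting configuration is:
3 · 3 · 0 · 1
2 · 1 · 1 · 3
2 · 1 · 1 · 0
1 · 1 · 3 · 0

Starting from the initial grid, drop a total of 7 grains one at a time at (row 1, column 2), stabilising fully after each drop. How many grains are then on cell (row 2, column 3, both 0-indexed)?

gen 0: 3 · 3 · 0 · 1
2 · 1 · 1 · 3
2 · 1 · 1 · 0
1 · 1 · 3 · 0
gen 1: 3 · 3 · 0 · 1
2 · 1 · 2 · 3
2 · 1 · 1 · 0
1 · 1 · 3 · 0
gen 2: 3 · 3 · 0 · 1
2 · 1 · 3 · 3
2 · 1 · 1 · 0
1 · 1 · 3 · 0
gen 3: 3 · 3 · 1 · 2
2 · 2 · 1 · 0
2 · 1 · 2 · 1
1 · 1 · 3 · 0
gen 4: 3 · 3 · 1 · 2
2 · 2 · 2 · 0
2 · 1 · 2 · 1
1 · 1 · 3 · 0
gen 5: 3 · 3 · 1 · 2
2 · 2 · 3 · 0
2 · 1 · 2 · 1
1 · 1 · 3 · 0
gen 6: 3 · 3 · 2 · 2
2 · 3 · 0 · 1
2 · 1 · 3 · 1
1 · 1 · 3 · 0
gen 7: 3 · 3 · 2 · 2
2 · 3 · 1 · 1
2 · 1 · 3 · 1
1 · 1 · 3 · 0

1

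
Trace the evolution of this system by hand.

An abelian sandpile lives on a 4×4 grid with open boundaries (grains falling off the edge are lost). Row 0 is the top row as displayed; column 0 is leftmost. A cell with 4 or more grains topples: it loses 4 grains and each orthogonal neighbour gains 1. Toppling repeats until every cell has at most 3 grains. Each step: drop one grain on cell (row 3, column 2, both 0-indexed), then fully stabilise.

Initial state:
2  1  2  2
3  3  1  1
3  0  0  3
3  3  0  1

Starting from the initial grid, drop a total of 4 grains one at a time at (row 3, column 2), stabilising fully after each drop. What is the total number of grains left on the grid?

26

k=0  2  1  2  2
3  3  1  1
3  0  0  3
3  3  0  1
k=1  2  1  2  2
3  3  1  1
3  0  0  3
3  3  1  1
k=2  2  1  2  2
3  3  1  1
3  0  0  3
3  3  2  1
k=3  2  1  2  2
3  3  1  1
3  0  0  3
3  3  3  1
k=4  3  2  2  2
1  0  2  1
1  3  1  3
1  1  1  2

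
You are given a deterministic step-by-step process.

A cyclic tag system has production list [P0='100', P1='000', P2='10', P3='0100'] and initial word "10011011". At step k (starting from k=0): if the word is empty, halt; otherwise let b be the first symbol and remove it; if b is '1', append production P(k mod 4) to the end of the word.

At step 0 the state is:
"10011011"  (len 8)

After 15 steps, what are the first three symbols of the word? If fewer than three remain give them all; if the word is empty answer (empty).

t=0: "10011011"  (len 8)
t=1: "0011011100"  (len 10)
t=2: "011011100"  (len 9)
t=3: "11011100"  (len 8)
t=4: "10111000100"  (len 11)
t=5: "0111000100100"  (len 13)
t=6: "111000100100"  (len 12)
t=7: "1100010010010"  (len 13)
t=8: "1000100100100100"  (len 16)
t=9: "000100100100100100"  (len 18)
t=10: "00100100100100100"  (len 17)
t=11: "0100100100100100"  (len 16)
t=12: "100100100100100"  (len 15)
t=13: "00100100100100100"  (len 17)
t=14: "0100100100100100"  (len 16)
t=15: "100100100100100"  (len 15)

100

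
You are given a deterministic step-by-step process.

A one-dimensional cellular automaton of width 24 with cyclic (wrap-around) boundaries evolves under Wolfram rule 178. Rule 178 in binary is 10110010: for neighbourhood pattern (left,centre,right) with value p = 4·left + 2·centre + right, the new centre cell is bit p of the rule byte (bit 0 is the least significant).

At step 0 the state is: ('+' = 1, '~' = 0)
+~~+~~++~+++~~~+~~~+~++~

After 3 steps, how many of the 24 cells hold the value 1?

12

step 0: +~~+~~++~+++~~~+~~~+~++~
step 1: ~++~++~~+~+~+~+~+~+~+~~+
step 2: +~~+~~++~+~+~+~+~+~+~++~
step 3: ~++~++~~+~+~+~+~+~+~+~~+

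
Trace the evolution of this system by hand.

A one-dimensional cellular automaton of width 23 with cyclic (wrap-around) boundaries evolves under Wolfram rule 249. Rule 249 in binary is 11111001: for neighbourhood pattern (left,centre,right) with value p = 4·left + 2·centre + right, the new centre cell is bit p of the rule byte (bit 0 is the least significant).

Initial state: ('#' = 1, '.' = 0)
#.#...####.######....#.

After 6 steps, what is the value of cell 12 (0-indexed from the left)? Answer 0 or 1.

t=0: #.#...####.######....#.
t=1: .#.##.##############..#
t=2: #.###################..
t=3: .#####################.
t=4: .######################
t=5: #######################
t=6: #######################

1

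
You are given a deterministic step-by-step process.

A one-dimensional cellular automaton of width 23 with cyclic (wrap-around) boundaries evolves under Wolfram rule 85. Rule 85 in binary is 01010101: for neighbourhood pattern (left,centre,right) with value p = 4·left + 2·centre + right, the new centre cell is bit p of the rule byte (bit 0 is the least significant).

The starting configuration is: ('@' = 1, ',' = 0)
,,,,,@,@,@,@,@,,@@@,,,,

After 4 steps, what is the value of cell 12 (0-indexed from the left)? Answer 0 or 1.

1

k=0  ,,,,,@,@,@,@,@,,@@@,,,,
k=1  @@@@,@,@,@,@,@@,,,@@@@@
k=2  ,,,@,@,@,@,@,,@@@,,,,,,
k=3  @@,@,@,@,@,@@,,,@@@@@@@
k=4  ,@,@,@,@,@,,@@@,,,,,,,,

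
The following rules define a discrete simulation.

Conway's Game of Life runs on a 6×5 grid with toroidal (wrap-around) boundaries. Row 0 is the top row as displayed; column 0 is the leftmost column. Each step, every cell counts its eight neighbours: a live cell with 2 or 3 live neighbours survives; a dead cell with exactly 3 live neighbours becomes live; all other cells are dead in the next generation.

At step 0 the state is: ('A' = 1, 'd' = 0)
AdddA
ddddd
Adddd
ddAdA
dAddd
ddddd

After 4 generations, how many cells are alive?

0) AdddA
ddddd
Adddd
ddAdA
dAddd
ddddd
1) ddddd
AdddA
ddddd
AAddd
ddddd
Adddd
2) AdddA
ddddd
dAddA
ddddd
AAddd
ddddd
3) ddddd
ddddA
ddddd
dAddd
ddddd
dAddA
4) Adddd
ddddd
ddddd
ddddd
Adddd
ddddd

2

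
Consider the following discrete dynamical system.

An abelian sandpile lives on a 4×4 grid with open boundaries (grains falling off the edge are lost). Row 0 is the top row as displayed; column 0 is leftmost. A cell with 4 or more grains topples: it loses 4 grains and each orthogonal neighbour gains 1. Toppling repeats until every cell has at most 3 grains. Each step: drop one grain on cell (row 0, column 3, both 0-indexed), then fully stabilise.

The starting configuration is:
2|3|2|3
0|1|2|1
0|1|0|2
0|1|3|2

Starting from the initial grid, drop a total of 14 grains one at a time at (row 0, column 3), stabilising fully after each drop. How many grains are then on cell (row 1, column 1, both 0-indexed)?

[0] 2|3|2|3
0|1|2|1
0|1|0|2
0|1|3|2
[1] 2|3|3|0
0|1|2|2
0|1|0|2
0|1|3|2
[2] 2|3|3|1
0|1|2|2
0|1|0|2
0|1|3|2
[3] 2|3|3|2
0|1|2|2
0|1|0|2
0|1|3|2
[4] 2|3|3|3
0|1|2|2
0|1|0|2
0|1|3|2
[5] 3|0|1|1
0|2|3|3
0|1|0|2
0|1|3|2
[6] 3|0|1|2
0|2|3|3
0|1|0|2
0|1|3|2
[7] 3|0|1|3
0|2|3|3
0|1|0|2
0|1|3|2
[8] 3|0|3|1
0|3|0|1
0|1|1|3
0|1|3|2
[9] 3|0|3|2
0|3|0|1
0|1|1|3
0|1|3|2
[10] 3|0|3|3
0|3|0|1
0|1|1|3
0|1|3|2
[11] 3|1|0|1
0|3|1|2
0|1|1|3
0|1|3|2
[12] 3|1|0|2
0|3|1|2
0|1|1|3
0|1|3|2
[13] 3|1|0|3
0|3|1|2
0|1|1|3
0|1|3|2
[14] 3|1|1|0
0|3|1|3
0|1|1|3
0|1|3|2

3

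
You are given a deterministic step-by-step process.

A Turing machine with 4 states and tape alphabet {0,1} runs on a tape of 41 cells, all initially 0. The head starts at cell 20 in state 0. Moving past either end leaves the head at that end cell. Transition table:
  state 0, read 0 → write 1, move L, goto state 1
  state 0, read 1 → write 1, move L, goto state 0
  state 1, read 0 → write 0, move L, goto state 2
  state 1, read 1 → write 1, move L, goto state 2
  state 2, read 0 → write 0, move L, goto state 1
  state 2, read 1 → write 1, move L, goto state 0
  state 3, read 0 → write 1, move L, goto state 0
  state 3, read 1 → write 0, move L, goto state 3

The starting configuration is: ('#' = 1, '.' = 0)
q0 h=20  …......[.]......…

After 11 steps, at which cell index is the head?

9

[0] q0 h=20  …......[.]......…
[1] q1 h=19  …......[.]#.....…
[2] q2 h=18  …......[.].#....…
[3] q1 h=17  …......[.]..#...…
[4] q2 h=16  …......[.]...#..…
[5] q1 h=15  …......[.]....#.…
[6] q2 h=14  …......[.].....#…
[7] q1 h=13  …......[.]......…
[8] q2 h=12  …......[.]......…
[9] q1 h=11  …......[.]......…
[10] q2 h=10  …......[.]......…
[11] q1 h= 9  …......[.]......…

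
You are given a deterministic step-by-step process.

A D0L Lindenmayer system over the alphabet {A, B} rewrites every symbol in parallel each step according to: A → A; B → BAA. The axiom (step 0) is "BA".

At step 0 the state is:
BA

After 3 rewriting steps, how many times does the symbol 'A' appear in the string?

0) BA
1) BAAA
2) BAAAAA
3) BAAAAAAA

7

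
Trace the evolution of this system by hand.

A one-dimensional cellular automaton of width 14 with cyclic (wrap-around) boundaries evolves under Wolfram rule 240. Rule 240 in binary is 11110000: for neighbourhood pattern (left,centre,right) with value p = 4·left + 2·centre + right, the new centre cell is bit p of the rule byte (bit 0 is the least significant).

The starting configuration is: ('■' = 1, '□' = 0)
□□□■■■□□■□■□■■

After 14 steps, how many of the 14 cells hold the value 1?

k=0  □□□■■■□□■□■□■■
k=1  ■□□□■■■□□■□■□■
k=2  ■■□□□■■■□□■□■□
k=3  □■■□□□■■■□□■□■
k=4  ■□■■□□□■■■□□■□
k=5  □■□■■□□□■■■□□■
k=6  ■□■□■■□□□■■■□□
k=7  □■□■□■■□□□■■■□
k=8  □□■□■□■■□□□■■■
k=9  ■□□■□■□■■□□□■■
k=10  ■■□□■□■□■■□□□■
k=11  ■■■□□■□■□■■□□□
k=12  □■■■□□■□■□■■□□
k=13  □□■■■□□■□■□■■□
k=14  □□□■■■□□■□■□■■

7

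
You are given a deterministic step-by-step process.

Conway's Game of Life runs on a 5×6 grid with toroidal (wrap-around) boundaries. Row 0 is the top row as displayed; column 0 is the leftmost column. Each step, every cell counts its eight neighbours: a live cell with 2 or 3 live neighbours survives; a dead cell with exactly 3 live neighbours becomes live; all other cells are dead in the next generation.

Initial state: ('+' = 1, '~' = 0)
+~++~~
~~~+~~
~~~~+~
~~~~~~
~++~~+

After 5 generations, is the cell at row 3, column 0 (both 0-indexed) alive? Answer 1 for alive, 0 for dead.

1

[0] +~++~~
~~~+~~
~~~~+~
~~~~~~
~++~~+
[1] +~~++~
~~+++~
~~~~~~
~~~~~~
++++~~
[2] +~~~~~
~~+~++
~~~+~~
~++~~~
++++++
[3] ~~~~~~
~~~+++
~+~++~
~~~~~+
~~~+++
[4] ~~~~~~
~~++~+
+~++~~
+~+~~+
~~~~++
[5] ~~~+~+
~++++~
+~~~~~
+~+~~~
+~~~++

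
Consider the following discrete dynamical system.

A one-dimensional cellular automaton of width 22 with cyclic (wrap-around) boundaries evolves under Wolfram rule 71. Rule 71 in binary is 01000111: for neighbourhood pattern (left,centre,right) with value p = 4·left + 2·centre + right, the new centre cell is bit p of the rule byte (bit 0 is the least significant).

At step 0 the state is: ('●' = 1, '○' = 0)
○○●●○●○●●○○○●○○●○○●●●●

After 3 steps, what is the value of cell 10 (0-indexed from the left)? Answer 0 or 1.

gen 0: ○○●●○●○●●○○○●○○●○○●●●●
gen 1: ○●○●○●○○●○●●●○●●○●○○○●
gen 2: ○●○●○●○●●○○○●○○●○●○●●●
gen 3: ○●○●○●○○●○●●●○●●○●○○○●

1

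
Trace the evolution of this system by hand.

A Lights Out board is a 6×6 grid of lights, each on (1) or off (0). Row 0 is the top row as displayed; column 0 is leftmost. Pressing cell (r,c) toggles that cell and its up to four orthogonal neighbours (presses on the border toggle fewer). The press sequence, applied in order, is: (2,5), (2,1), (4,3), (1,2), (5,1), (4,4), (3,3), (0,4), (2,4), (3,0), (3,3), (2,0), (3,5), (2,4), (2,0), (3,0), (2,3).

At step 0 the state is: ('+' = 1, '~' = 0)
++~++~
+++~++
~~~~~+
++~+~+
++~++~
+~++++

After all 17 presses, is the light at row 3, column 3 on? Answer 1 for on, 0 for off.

1

step 0: ++~++~
+++~++
~~~~~+
++~+~+
++~++~
+~++++
step 1: ++~++~
+++~+~
~~~~+~
++~+~~
++~++~
+~++++
step 2: ++~++~
+~+~+~
+++~+~
+~~+~~
++~++~
+~++++
step 3: ++~++~
+~+~+~
+++~+~
+~~~~~
+++~~~
+~+~++
step 4: +++++~
++~++~
++~~+~
+~~~~~
+++~~~
+~+~++
step 5: +++++~
++~++~
++~~+~
+~~~~~
+~+~~~
~+~~++
step 6: +++++~
++~++~
++~~+~
+~~~+~
+~++++
~+~~~+
step 7: +++++~
++~++~
++~++~
+~++~~
+~+~++
~+~~~+
step 8: +++~~+
++~+~~
++~++~
+~++~~
+~+~++
~+~~~+
step 9: +++~~+
++~++~
++~~~+
+~+++~
+~+~++
~+~~~+
step 10: +++~~+
++~++~
~+~~~+
~++++~
~~+~++
~+~~~+
step 11: +++~~+
++~++~
~+~+~+
~+~~~~
~~++++
~+~~~+
step 12: +++~~+
~+~++~
+~~+~+
++~~~~
~~++++
~+~~~+
step 13: +++~~+
~+~++~
+~~+~~
++~~++
~~+++~
~+~~~+
step 14: +++~~+
~+~+~~
+~~~++
++~~~+
~~+++~
~+~~~+
step 15: +++~~+
++~+~~
~+~~++
~+~~~+
~~+++~
~+~~~+
step 16: +++~~+
++~+~~
++~~++
+~~~~+
+~+++~
~+~~~+
step 17: +++~~+
++~~~~
++++~+
+~~+~+
+~+++~
~+~~~+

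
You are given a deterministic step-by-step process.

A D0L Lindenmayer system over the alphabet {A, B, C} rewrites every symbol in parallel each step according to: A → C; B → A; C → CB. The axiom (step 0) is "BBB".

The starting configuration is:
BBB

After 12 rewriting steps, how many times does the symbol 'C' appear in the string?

0) BBB
1) AAA
2) CCC
3) CBCBCB
4) CBACBACBA
5) CBACCBACCBAC
6) CBACCBCBACCBCBACCB
7) CBACCBCBACBACCBCBACBACCBCBA
8) CBACCBCBACBACCBACCBCBACBACCBACCBCBACBAC
9) CBACCBCBACBACCBACCBCBACCBCBACBACCBACCBCBACCBCBACBACCBACCB
10) CBACCBCBACBACCBACCBCBACCBCBACBACCBCBACBACCBACCBCBACCBCBACBACCBCBACBACCBACCBCBACCBCBA
11) CBACCBCBACBACCBACCBCBACCBCBACBACCBCBACBACCBACCBCBACBACCBAC…BCBACBACCBCBACBACCBACCBCBACBACCBACCBCBACCBCBACBACCBCBACBAC  (len 123)
12) CBACCBCBACBACCBACCBCBACCBCBACBACCBCBACBACCBACCBCBACBACCBAC…ACCBCBACBACCBACCBCBACCBCBACBACCBCBACBACCBACCBCBACBACCBACCB  (len 180)

84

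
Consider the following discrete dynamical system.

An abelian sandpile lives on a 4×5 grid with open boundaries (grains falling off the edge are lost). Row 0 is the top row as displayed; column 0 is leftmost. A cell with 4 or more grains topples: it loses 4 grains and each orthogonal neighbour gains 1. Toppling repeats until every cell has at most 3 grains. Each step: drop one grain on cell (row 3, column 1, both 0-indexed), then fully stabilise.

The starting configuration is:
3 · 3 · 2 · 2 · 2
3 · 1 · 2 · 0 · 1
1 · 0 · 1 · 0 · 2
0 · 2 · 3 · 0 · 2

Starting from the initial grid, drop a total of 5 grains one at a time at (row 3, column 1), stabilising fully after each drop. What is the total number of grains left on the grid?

k=0  3 · 3 · 2 · 2 · 2
3 · 1 · 2 · 0 · 1
1 · 0 · 1 · 0 · 2
0 · 2 · 3 · 0 · 2
k=1  3 · 3 · 2 · 2 · 2
3 · 1 · 2 · 0 · 1
1 · 0 · 1 · 0 · 2
0 · 3 · 3 · 0 · 2
k=2  3 · 3 · 2 · 2 · 2
3 · 1 · 2 · 0 · 1
1 · 1 · 2 · 0 · 2
1 · 1 · 0 · 1 · 2
k=3  3 · 3 · 2 · 2 · 2
3 · 1 · 2 · 0 · 1
1 · 1 · 2 · 0 · 2
1 · 2 · 0 · 1 · 2
k=4  3 · 3 · 2 · 2 · 2
3 · 1 · 2 · 0 · 1
1 · 1 · 2 · 0 · 2
1 · 3 · 0 · 1 · 2
k=5  3 · 3 · 2 · 2 · 2
3 · 1 · 2 · 0 · 1
1 · 2 · 2 · 0 · 2
2 · 0 · 1 · 1 · 2

32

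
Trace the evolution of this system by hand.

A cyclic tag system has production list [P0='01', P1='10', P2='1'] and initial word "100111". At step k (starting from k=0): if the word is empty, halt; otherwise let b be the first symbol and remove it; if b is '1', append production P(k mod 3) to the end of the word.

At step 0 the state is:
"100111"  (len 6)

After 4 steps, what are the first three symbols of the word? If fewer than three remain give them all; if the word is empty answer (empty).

110

gen 0: "100111"  (len 6)
gen 1: "0011101"  (len 7)
gen 2: "011101"  (len 6)
gen 3: "11101"  (len 5)
gen 4: "110101"  (len 6)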